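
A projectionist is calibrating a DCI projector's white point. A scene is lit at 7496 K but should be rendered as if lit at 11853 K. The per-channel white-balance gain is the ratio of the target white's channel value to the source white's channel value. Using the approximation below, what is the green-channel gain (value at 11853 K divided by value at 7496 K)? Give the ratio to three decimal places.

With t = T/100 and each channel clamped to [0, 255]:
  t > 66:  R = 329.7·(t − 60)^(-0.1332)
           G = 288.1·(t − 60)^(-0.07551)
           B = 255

At 7496 K (t = 74.96):
  G = 288.1·(74.96 − 60)^(-0.07551) = 288.1·14.96^(-0.07551) = 288.1·0.81523 = 234.868.
At 11853 K (t = 118.53):
  G = 288.1·(118.53 − 60)^(-0.07551) = 288.1·58.53^(-0.07551) = 288.1·0.73544 = 211.879.
Gain = 211.879 / 234.868 = 0.9021 → 0.902.

0.902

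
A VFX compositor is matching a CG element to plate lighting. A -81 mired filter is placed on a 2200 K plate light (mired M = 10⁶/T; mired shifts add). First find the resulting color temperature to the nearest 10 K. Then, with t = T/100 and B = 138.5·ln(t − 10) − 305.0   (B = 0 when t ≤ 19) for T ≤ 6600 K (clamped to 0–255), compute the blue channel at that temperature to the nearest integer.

86

M_in = 10⁶/2200 = 454.55; M_out = 454.55 + (-81) = 373.55.
T_out = 10⁶/373.55 = 2677.1 K → 2680 K; t = 26.8.
B = 138.5·ln(26.8 − 10) − 305.0 = 138.5·ln 16.8 − 305.0 = 138.5·2.8214 − 305.0 = 85.761.
Rounded: 86.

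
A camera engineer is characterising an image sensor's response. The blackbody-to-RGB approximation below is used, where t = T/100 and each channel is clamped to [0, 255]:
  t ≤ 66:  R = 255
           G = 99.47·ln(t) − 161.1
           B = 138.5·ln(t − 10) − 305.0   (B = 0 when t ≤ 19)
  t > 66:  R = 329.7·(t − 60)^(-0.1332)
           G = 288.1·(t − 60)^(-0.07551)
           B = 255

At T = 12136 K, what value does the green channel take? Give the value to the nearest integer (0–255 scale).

t = 12136/100 = 121.36; the t > 66 branch applies.
G = 288.1·(121.36 − 60)^(-0.07551) = 288.1·61.36^(-0.07551) = 288.1·0.73282 = 211.125.
Rounded: 211.

211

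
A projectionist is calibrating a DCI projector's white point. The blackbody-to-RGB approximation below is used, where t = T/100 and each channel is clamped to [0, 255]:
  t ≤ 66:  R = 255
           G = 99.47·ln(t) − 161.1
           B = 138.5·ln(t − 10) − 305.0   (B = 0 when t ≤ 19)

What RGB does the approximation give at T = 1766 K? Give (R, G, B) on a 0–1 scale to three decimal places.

t = 1766/100 = 17.66; the t ≤ 66 branch applies.
R = 255 by definition for t ≤ 66.
G = 99.47·ln 17.66 − 161.1 = 99.47·2.8713 − 161.1 = 124.508.
t = 17.66 ≤ 19, so B = 0.
Dividing each by 255: (1.0000, 0.4883, 0.0000) → (1.000, 0.488, 0.000).

(1.000, 0.488, 0.000)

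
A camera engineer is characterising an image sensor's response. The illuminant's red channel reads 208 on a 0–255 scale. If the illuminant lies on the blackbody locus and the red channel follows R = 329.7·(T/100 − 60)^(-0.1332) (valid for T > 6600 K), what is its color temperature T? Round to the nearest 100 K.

9200 K

(t − 60)^(-0.1332) = 208/329.7 = 0.63088.
t − 60 = 0.63088^(1/-0.1332) = 0.63088^(-7.508) = 31.763, so t = 91.763.
T = 100·t = 9176 K → 9200 K to the nearest 100 K.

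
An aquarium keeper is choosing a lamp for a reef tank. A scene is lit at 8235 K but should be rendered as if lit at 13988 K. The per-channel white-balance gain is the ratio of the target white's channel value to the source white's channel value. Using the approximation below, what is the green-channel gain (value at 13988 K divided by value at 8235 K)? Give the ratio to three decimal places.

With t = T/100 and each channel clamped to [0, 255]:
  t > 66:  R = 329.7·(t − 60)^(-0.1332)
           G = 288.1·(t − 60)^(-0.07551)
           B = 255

At 8235 K (t = 82.35):
  G = 288.1·(82.35 − 60)^(-0.07551) = 288.1·22.35^(-0.07551) = 288.1·0.79089 = 227.855.
At 13988 K (t = 139.88):
  G = 288.1·(139.88 − 60)^(-0.07551) = 288.1·79.88^(-0.07551) = 288.1·0.71837 = 206.962.
Gain = 206.962 / 227.855 = 0.9083 → 0.908.

0.908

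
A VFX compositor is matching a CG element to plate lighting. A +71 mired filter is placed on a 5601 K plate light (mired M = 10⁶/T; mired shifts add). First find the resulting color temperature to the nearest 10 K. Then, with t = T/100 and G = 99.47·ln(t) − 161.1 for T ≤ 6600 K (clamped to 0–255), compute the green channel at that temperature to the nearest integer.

206

M_in = 10⁶/5601 = 178.54; M_out = 178.54 + (+71) = 249.54.
T_out = 10⁶/249.54 = 4007.4 K → 4010 K; t = 40.1.
G = 99.47·ln 40.1 − 161.1 = 99.47·3.6914 − 161.1 = 206.081.
Rounded: 206.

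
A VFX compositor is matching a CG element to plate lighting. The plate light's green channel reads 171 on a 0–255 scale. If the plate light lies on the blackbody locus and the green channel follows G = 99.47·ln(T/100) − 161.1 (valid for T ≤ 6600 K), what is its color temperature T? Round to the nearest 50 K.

ln t = (171 + 161.1) / 99.47 = 3.3387.
t = e^3.3387 = 28.182.
T = 100·t = 2818 K → 2800 K to the nearest 50 K.

2800 K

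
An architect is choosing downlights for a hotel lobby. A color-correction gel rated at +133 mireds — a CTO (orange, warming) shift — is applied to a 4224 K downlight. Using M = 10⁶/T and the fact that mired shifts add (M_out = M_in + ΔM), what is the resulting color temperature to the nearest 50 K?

M_in = 10⁶/4224 = 236.74 mireds.
M_out = 236.74 + (+133) = 369.74 mireds.
T_out = 10⁶/369.74 = 2704.6 K → 2700 K.

2700 K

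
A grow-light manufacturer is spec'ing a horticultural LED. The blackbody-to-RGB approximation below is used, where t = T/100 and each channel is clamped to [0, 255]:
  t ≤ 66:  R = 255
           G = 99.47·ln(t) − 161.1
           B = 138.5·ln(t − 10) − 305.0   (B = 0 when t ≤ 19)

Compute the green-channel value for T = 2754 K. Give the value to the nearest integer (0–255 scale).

169

t = 2754/100 = 27.54; the t ≤ 66 branch applies.
G = 99.47·ln 27.54 − 161.1 = 99.47·3.3156 − 161.1 = 168.707.
Rounded: 169.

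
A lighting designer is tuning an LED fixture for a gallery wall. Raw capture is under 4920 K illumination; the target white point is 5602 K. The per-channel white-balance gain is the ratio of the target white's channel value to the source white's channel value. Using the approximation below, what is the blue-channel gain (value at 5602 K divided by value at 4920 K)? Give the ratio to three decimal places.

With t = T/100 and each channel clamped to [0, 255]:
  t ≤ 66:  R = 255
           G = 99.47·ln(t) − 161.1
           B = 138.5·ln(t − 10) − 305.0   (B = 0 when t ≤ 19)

At 4920 K (t = 49.2):
  B = 138.5·ln(49.2 − 10) − 305.0 = 138.5·ln 39.2 − 305.0 = 138.5·3.6687 − 305.0 = 203.112.
At 5602 K (t = 56.02):
  B = 138.5·ln(56.02 − 10) − 305.0 = 138.5·ln 46.02 − 305.0 = 138.5·3.8291 − 305.0 = 225.327.
Gain = 225.327 / 203.112 = 1.1094 → 1.109.

1.109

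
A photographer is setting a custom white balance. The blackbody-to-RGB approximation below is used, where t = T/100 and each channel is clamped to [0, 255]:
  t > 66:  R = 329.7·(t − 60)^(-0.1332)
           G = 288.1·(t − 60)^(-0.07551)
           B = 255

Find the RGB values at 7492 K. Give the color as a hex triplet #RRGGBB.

t = 7492/100 = 74.92; the t > 66 branch applies.
R = 329.7·(74.92 − 60)^(-0.1332) = 329.7·14.92^(-0.1332) = 329.7·0.69768 = 230.024.
G = 288.1·(74.92 − 60)^(-0.07551) = 288.1·14.92^(-0.07551) = 288.1·0.81540 = 234.916.
B = 255 by definition for t > 66.
Rounded: (230, 235, 255).
In hex: #E6EBFF.

#E6EBFF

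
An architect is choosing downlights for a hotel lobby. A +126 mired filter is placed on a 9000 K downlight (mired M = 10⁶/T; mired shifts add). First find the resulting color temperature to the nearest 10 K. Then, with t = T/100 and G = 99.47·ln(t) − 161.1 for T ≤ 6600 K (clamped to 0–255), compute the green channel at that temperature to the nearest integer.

M_in = 10⁶/9000 = 111.11; M_out = 111.11 + (+126) = 237.11.
T_out = 10⁶/237.11 = 4217.4 K → 4220 K; t = 42.2.
G = 99.47·ln 42.2 − 161.1 = 99.47·3.7424 − 161.1 = 211.159.
Rounded: 211.

211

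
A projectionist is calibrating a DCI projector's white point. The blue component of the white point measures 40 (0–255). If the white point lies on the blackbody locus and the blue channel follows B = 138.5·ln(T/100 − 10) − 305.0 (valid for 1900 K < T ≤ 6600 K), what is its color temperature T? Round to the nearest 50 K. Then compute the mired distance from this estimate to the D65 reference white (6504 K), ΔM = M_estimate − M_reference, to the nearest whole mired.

+301 mireds

ln(t − 10) = (40 + 305.0) / 138.5 = 2.4910.
t − 10 = e^2.4910 = 12.073, so t = 22.073.
T = 100·t = 2207 K → 2200 K to the nearest 50 K.
M_estimate = 10⁶/2200 = 454.55; M_reference = 10⁶/6504 = 153.75.
ΔM = 454.55 − 153.75 = 300.79 → +301 mireds.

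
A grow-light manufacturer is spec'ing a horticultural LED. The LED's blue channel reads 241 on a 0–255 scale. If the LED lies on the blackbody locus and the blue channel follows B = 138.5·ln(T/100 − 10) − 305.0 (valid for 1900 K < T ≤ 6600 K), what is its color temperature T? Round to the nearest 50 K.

ln(t − 10) = (241 + 305.0) / 138.5 = 3.9422.
t − 10 = e^3.9422 = 51.534, so t = 61.534.
T = 100·t = 6153 K → 6150 K to the nearest 50 K.

6150 K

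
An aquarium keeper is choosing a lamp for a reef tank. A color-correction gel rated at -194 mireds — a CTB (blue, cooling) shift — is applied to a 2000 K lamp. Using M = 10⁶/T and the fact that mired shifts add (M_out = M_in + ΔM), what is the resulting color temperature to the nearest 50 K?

M_in = 10⁶/2000 = 500.00 mireds.
M_out = 500.00 + (-194) = 306.00 mireds.
T_out = 10⁶/306.00 = 3268.0 K → 3250 K.

3250 K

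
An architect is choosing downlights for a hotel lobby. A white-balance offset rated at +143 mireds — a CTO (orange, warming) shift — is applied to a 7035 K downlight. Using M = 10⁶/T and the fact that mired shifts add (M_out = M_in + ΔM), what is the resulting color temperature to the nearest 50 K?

3500 K

M_in = 10⁶/7035 = 142.15 mireds.
M_out = 142.15 + (+143) = 285.15 mireds.
T_out = 10⁶/285.15 = 3507.0 K → 3500 K.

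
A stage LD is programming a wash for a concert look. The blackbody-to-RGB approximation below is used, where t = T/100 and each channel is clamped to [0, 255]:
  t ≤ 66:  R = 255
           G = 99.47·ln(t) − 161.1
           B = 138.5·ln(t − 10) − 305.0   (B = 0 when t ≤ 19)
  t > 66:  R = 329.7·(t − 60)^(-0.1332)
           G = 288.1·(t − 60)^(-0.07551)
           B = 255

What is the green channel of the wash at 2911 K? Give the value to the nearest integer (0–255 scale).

174

t = 2911/100 = 29.11; the t ≤ 66 branch applies.
G = 99.47·ln 29.11 − 161.1 = 99.47·3.3711 − 161.1 = 174.222.
Rounded: 174.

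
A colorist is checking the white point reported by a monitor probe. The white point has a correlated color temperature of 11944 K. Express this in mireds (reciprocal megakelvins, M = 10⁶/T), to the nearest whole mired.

M = 10⁶ / 11944 = 83.724 → 84 mireds.

84 mireds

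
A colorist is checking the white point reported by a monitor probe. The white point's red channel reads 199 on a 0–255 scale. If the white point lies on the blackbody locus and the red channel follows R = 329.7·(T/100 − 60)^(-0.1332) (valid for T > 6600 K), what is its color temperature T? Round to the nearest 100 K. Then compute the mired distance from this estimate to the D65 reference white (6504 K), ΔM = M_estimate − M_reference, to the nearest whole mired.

-58 mireds

(t − 60)^(-0.1332) = 199/329.7 = 0.60358.
t − 60 = 0.60358^(1/-0.1332) = 0.60358^(-7.508) = 44.273, so t = 104.273.
T = 100·t = 10427 K → 10400 K to the nearest 100 K.
M_estimate = 10⁶/10400 = 96.15; M_reference = 10⁶/6504 = 153.75.
ΔM = 96.15 − 153.75 = -57.60 → -58 mireds.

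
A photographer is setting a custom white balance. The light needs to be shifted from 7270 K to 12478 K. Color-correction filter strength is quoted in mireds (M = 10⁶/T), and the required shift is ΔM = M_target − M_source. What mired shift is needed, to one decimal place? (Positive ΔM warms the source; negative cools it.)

-57.4 mireds

M_source = 10⁶/7270 = 137.552; M_target = 10⁶/12478 = 80.141.
ΔM = 80.141 − 137.552 = -57.411 → -57.4 mireds, a cooling shift.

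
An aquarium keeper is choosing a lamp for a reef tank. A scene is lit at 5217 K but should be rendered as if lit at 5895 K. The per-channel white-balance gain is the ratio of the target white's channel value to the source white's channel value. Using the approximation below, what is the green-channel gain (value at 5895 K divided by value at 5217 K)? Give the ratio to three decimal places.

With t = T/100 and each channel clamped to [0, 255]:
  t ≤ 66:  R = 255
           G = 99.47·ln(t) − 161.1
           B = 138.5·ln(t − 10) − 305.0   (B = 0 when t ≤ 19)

At 5217 K (t = 52.17):
  G = 99.47·ln 52.17 − 161.1 = 99.47·3.9545 − 161.1 = 232.255.
At 5895 K (t = 58.95):
  G = 99.47·ln 58.95 − 161.1 = 99.47·4.0767 − 161.1 = 244.408.
Gain = 244.408 / 232.255 = 1.0523 → 1.052.

1.052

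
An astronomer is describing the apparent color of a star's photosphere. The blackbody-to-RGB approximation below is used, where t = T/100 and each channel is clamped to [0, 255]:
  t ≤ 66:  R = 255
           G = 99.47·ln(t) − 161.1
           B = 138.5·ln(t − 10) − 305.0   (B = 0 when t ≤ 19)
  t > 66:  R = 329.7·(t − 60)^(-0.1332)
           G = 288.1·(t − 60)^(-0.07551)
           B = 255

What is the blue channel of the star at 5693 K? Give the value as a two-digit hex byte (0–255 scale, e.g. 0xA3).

0xE4

t = 5693/100 = 56.93; the t ≤ 66 branch applies.
B = 138.5·ln(56.93 − 10) − 305.0 = 138.5·ln 46.93 − 305.0 = 138.5·3.8487 − 305.0 = 228.039.
Rounded: 228; in hex, 0xE4.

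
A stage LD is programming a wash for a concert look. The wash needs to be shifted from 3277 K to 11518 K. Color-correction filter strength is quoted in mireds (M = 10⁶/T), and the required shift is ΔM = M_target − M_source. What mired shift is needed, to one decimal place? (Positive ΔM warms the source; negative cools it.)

-218.3 mireds

M_source = 10⁶/3277 = 305.157; M_target = 10⁶/11518 = 86.821.
ΔM = 86.821 − 305.157 = -218.337 → -218.3 mireds, a cooling shift.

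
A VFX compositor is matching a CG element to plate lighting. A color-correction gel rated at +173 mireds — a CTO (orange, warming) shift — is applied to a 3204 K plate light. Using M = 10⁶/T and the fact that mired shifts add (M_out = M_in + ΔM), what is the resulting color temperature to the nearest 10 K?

M_in = 10⁶/3204 = 312.11 mireds.
M_out = 312.11 + (+173) = 485.11 mireds.
T_out = 10⁶/485.11 = 2061.4 K → 2060 K.

2060 K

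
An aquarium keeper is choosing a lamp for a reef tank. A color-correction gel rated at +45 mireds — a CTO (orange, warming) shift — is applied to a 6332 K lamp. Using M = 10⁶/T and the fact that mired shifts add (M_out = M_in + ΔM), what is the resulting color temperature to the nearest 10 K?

4930 K

M_in = 10⁶/6332 = 157.93 mireds.
M_out = 157.93 + (+45) = 202.93 mireds.
T_out = 10⁶/202.93 = 4927.9 K → 4930 K.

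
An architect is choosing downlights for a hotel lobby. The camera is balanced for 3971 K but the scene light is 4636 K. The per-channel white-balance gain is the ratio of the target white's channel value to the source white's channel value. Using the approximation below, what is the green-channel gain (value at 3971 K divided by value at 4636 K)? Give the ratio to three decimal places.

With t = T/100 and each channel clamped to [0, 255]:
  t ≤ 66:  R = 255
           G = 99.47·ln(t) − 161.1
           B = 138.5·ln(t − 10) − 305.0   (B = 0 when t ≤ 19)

0.930

At 4636 K (t = 46.36):
  G = 99.47·ln 46.36 − 161.1 = 99.47·3.8364 − 161.1 = 220.510.
At 3971 K (t = 39.71):
  G = 99.47·ln 39.71 − 161.1 = 99.47·3.6816 − 161.1 = 205.109.
Gain = 205.109 / 220.510 = 0.9302 → 0.930.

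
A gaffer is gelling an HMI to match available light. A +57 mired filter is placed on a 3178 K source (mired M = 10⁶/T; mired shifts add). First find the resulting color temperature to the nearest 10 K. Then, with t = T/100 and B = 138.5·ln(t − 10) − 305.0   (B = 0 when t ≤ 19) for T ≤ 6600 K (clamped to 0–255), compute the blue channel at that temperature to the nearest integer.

87

M_in = 10⁶/3178 = 314.66; M_out = 314.66 + (+57) = 371.66.
T_out = 10⁶/371.66 = 2690.6 K → 2690 K; t = 26.9.
B = 138.5·ln(26.9 − 10) − 305.0 = 138.5·ln 16.9 − 305.0 = 138.5·2.8273 − 305.0 = 86.583.
Rounded: 87.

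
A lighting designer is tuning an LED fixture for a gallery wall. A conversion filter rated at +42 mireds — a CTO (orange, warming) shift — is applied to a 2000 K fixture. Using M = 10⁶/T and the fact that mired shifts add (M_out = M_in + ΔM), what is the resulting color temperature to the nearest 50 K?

M_in = 10⁶/2000 = 500.00 mireds.
M_out = 500.00 + (+42) = 542.00 mireds.
T_out = 10⁶/542.00 = 1845.0 K → 1850 K.

1850 K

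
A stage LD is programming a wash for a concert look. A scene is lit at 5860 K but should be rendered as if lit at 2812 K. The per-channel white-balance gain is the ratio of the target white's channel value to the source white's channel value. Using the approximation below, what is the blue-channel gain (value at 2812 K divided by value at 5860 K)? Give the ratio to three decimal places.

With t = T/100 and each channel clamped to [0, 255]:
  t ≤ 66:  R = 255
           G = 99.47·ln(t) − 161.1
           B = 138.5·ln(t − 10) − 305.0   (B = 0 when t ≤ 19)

0.413

At 5860 K (t = 58.6):
  B = 138.5·ln(58.6 − 10) − 305.0 = 138.5·ln 48.6 − 305.0 = 138.5·3.8836 − 305.0 = 232.882.
At 2812 K (t = 28.12):
  B = 138.5·ln(28.12 − 10) − 305.0 = 138.5·ln 18.12 − 305.0 = 138.5·2.8970 − 305.0 = 96.237.
Gain = 96.237 / 232.882 = 0.4132 → 0.413.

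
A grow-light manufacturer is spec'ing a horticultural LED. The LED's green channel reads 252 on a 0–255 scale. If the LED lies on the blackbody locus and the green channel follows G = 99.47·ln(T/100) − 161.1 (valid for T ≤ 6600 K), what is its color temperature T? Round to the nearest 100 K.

ln t = (252 + 161.1) / 99.47 = 4.1530.
t = e^4.1530 = 63.625.
T = 100·t = 6363 K → 6400 K to the nearest 100 K.

6400 K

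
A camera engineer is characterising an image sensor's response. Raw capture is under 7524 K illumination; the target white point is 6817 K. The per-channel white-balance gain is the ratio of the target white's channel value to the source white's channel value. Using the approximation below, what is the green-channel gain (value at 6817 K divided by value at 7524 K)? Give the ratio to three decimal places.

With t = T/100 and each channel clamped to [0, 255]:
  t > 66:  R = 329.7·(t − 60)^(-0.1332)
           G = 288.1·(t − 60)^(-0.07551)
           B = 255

1.048

At 7524 K (t = 75.24):
  G = 288.1·(75.24 − 60)^(-0.07551) = 288.1·15.24^(-0.07551) = 288.1·0.81409 = 234.540.
At 6817 K (t = 68.17):
  G = 288.1·(68.17 − 60)^(-0.07551) = 288.1·8.17^(-0.07551) = 288.1·0.85333 = 245.845.
Gain = 245.845 / 234.540 = 1.0482 → 1.048.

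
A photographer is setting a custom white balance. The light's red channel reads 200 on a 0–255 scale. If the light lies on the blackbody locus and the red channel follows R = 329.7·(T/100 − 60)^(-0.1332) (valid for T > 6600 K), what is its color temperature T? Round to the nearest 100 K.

(t − 60)^(-0.1332) = 200/329.7 = 0.60661.
t − 60 = 0.60661^(1/-0.1332) = 0.60661^(-7.508) = 42.638, so t = 102.638.
T = 100·t = 10264 K → 10300 K to the nearest 100 K.

10300 K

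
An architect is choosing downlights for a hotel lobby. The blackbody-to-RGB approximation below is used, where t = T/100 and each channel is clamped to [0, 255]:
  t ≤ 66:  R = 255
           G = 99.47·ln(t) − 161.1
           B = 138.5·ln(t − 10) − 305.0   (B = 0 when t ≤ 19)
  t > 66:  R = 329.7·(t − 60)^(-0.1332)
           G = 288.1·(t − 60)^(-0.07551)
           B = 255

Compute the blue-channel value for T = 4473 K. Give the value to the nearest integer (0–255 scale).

t = 4473/100 = 44.73; the t ≤ 66 branch applies.
B = 138.5·ln(44.73 − 10) − 305.0 = 138.5·ln 34.73 − 305.0 = 138.5·3.5476 − 305.0 = 186.343.
Rounded: 186.

186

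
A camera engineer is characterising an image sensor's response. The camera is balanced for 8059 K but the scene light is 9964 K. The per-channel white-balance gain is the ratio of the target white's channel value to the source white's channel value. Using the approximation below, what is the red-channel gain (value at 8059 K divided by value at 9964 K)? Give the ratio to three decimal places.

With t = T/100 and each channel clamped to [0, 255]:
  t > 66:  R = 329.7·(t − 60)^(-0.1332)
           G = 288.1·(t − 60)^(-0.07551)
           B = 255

At 9964 K (t = 99.64):
  R = 329.7·(99.64 − 60)^(-0.1332) = 329.7·39.64^(-0.1332) = 329.7·0.61253 = 201.952.
At 8059 K (t = 80.59):
  R = 329.7·(80.59 − 60)^(-0.1332) = 329.7·20.59^(-0.1332) = 329.7·0.66838 = 220.364.
Gain = 220.364 / 201.952 = 1.0912 → 1.091.

1.091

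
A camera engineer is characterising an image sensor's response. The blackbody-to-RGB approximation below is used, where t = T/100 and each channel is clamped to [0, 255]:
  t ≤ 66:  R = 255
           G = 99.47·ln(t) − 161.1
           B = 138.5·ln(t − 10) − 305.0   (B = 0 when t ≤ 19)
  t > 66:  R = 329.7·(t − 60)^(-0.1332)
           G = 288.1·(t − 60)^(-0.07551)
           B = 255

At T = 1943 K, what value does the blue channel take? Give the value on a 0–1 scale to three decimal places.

t = 1943/100 = 19.43; the t ≤ 66 branch applies.
B = 138.5·ln(19.43 − 10) − 305.0 = 138.5·ln 9.43 − 305.0 = 138.5·2.2439 − 305.0 = 5.780.
On a 0–1 scale: 5.780/255 = 0.0227 → 0.023.

0.023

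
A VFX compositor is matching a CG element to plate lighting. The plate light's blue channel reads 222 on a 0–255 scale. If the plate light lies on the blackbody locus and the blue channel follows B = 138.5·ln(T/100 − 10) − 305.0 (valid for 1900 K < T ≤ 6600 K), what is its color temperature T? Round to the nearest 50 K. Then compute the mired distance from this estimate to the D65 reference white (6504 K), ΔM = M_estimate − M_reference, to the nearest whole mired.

ln(t − 10) = (222 + 305.0) / 138.5 = 3.8051.
t − 10 = e^3.8051 = 44.928, so t = 54.928.
T = 100·t = 5493 K → 5500 K to the nearest 50 K.
M_estimate = 10⁶/5500 = 181.82; M_reference = 10⁶/6504 = 153.75.
ΔM = 181.82 − 153.75 = 28.07 → +28 mireds.

+28 mireds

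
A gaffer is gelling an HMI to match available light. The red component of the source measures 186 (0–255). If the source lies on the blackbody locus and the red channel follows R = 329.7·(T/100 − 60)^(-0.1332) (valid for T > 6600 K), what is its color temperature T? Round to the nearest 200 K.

(t − 60)^(-0.1332) = 186/329.7 = 0.56415.
t − 60 = 0.56415^(1/-0.1332) = 0.56415^(-7.508) = 73.521, so t = 133.521.
T = 100·t = 13352 K → 13400 K to the nearest 200 K.

13400 K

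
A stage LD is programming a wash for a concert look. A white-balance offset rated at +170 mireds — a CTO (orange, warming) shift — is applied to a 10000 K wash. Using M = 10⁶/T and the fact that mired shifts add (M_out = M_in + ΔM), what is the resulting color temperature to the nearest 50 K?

M_in = 10⁶/10000 = 100.00 mireds.
M_out = 100.00 + (+170) = 270.00 mireds.
T_out = 10⁶/270.00 = 3703.7 K → 3700 K.

3700 K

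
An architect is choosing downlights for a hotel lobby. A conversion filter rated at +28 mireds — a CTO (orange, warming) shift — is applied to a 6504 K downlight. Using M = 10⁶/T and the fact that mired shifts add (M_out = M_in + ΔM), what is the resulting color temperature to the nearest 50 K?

5500 K

M_in = 10⁶/6504 = 153.75 mireds.
M_out = 153.75 + (+28) = 181.75 mireds.
T_out = 10⁶/181.75 = 5502.0 K → 5500 K.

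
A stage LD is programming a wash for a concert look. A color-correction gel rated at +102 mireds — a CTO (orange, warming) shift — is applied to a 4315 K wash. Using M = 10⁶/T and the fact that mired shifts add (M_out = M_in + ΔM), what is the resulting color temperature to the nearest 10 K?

M_in = 10⁶/4315 = 231.75 mireds.
M_out = 231.75 + (+102) = 333.75 mireds.
T_out = 10⁶/333.75 = 2996.3 K → 3000 K.

3000 K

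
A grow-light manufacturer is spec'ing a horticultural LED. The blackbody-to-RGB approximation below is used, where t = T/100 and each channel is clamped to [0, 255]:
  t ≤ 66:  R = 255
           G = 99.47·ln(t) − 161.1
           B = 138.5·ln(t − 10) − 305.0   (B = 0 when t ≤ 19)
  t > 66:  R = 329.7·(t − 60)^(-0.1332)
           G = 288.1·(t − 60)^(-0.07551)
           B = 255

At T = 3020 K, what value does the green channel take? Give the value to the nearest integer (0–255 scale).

178

t = 3020/100 = 30.2; the t ≤ 66 branch applies.
G = 99.47·ln 30.2 − 161.1 = 99.47·3.4078 − 161.1 = 177.878.
Rounded: 178.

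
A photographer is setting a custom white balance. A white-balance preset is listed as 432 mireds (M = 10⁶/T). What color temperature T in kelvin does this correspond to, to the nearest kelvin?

2315 K

T = 10⁶ / 432 = 2314.81 K → 2315 K.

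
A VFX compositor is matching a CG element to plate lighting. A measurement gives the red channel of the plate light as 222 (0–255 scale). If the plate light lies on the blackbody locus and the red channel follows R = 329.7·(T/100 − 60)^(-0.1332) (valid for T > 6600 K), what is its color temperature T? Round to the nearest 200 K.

(t − 60)^(-0.1332) = 222/329.7 = 0.67334.
t − 60 = 0.67334^(1/-0.1332) = 0.67334^(-7.508) = 19.478, so t = 79.478.
T = 100·t = 7948 K → 8000 K to the nearest 200 K.

8000 K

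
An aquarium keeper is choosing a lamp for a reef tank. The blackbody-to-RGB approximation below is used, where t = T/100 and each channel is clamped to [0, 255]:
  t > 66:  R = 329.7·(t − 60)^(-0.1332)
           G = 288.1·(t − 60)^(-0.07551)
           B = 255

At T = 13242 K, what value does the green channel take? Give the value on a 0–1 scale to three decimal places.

t = 13242/100 = 132.42; the t > 66 branch applies.
G = 288.1·(132.42 − 60)^(-0.07551) = 288.1·72.42^(-0.07551) = 288.1·0.72371 = 208.500.
On a 0–1 scale: 208.500/255 = 0.8176 → 0.818.

0.818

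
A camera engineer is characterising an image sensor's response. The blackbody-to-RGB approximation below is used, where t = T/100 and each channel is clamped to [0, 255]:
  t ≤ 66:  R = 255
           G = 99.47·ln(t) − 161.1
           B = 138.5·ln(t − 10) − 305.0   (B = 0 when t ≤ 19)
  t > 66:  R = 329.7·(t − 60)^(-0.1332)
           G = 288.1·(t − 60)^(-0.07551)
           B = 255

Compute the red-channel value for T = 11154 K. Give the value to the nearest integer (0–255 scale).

195

t = 11154/100 = 111.54; the t > 66 branch applies.
R = 329.7·(111.54 − 60)^(-0.1332) = 329.7·51.54^(-0.1332) = 329.7·0.59148 = 195.012.
Rounded: 195.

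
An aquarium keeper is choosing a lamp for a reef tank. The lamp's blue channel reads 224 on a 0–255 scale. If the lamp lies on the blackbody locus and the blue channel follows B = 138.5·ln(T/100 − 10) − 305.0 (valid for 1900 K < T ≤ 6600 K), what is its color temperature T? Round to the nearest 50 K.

5550 K

ln(t − 10) = (224 + 305.0) / 138.5 = 3.8195.
t − 10 = e^3.8195 = 45.581, so t = 55.581.
T = 100·t = 5558 K → 5550 K to the nearest 50 K.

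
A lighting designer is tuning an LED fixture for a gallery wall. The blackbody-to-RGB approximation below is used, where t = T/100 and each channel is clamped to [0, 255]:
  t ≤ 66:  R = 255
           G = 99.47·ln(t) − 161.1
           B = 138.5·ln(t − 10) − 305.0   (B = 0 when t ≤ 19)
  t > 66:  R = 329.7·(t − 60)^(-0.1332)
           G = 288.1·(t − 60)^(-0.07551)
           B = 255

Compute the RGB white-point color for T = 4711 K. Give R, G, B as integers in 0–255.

t = 4711/100 = 47.11; the t ≤ 66 branch applies.
R = 255 by definition for t ≤ 66.
G = 99.47·ln 47.11 − 161.1 = 99.47·3.8525 − 161.1 = 222.107.
B = 138.5·ln(47.11 − 10) − 305.0 = 138.5·ln 37.11 − 305.0 = 138.5·3.6139 − 305.0 = 195.523.
Rounded: (255, 222, 196).

R=255, G=222, B=196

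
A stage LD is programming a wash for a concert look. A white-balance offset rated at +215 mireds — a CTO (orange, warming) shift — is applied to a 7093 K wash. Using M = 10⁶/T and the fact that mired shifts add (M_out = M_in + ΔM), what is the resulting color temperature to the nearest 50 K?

2800 K

M_in = 10⁶/7093 = 140.98 mireds.
M_out = 140.98 + (+215) = 355.98 mireds.
T_out = 10⁶/355.98 = 2809.1 K → 2800 K.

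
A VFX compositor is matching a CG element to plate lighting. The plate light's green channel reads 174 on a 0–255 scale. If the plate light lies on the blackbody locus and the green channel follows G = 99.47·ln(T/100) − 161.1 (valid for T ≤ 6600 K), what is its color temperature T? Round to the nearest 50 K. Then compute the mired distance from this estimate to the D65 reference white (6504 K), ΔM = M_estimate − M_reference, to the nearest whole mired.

ln t = (174 + 161.1) / 99.47 = 3.3689.
t = e^3.3689 = 29.045.
T = 100·t = 2905 K → 2900 K to the nearest 50 K.
M_estimate = 10⁶/2900 = 344.83; M_reference = 10⁶/6504 = 153.75.
ΔM = 344.83 − 153.75 = 191.08 → +191 mireds.

+191 mireds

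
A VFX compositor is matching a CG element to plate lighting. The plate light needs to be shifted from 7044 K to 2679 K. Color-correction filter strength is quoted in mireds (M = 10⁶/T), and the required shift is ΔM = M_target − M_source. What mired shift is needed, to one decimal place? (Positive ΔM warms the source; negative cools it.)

+231.3 mireds

M_source = 10⁶/7044 = 141.965; M_target = 10⁶/2679 = 373.274.
ΔM = 373.274 − 141.965 = 231.309 → +231.3 mireds, a warming shift.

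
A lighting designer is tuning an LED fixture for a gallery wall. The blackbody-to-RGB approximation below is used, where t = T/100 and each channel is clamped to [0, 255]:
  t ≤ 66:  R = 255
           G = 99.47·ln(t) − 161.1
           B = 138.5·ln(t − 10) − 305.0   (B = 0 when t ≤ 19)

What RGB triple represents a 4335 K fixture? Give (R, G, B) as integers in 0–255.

t = 4335/100 = 43.35; the t ≤ 66 branch applies.
R = 255 by definition for t ≤ 66.
G = 99.47·ln 43.35 − 161.1 = 99.47·3.7693 − 161.1 = 213.833.
B = 138.5·ln(43.35 − 10) − 305.0 = 138.5·ln 33.35 − 305.0 = 138.5·3.5071 − 305.0 = 180.728.
Rounded: (255, 214, 181).

(255, 214, 181)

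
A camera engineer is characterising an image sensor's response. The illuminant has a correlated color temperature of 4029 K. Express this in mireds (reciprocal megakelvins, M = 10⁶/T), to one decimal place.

M = 10⁶ / 4029 = 248.201 → 248.2 mireds.

248.2 mireds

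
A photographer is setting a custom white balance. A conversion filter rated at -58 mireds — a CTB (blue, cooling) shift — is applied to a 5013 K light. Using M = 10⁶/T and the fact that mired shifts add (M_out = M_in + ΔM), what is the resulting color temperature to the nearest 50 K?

M_in = 10⁶/5013 = 199.48 mireds.
M_out = 199.48 + (-58) = 141.48 mireds.
T_out = 10⁶/141.48 = 7068.1 K → 7050 K.

7050 K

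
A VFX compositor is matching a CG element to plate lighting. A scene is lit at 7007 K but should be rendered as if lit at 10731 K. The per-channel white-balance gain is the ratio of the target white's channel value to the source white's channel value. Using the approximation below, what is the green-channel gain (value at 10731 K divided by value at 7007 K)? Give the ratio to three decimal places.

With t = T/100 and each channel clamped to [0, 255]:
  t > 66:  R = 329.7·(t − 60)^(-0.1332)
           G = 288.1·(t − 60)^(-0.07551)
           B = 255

At 7007 K (t = 70.07):
  G = 288.1·(70.07 − 60)^(-0.07551) = 288.1·10.07^(-0.07551) = 288.1·0.83997 = 241.994.
At 10731 K (t = 107.31):
  G = 288.1·(107.31 − 60)^(-0.07551) = 288.1·47.31^(-0.07551) = 288.1·0.74735 = 215.312.
Gain = 215.312 / 241.994 = 0.8897 → 0.890.

0.890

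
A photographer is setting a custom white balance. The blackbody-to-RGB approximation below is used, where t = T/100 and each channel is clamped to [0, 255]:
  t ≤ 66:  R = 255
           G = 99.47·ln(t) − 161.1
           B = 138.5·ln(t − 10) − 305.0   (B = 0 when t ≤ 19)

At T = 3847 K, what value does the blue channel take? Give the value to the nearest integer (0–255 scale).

t = 3847/100 = 38.47; the t ≤ 66 branch applies.
B = 138.5·ln(38.47 − 10) − 305.0 = 138.5·ln 28.47 − 305.0 = 138.5·3.3489 − 305.0 = 158.816.
Rounded: 159.

159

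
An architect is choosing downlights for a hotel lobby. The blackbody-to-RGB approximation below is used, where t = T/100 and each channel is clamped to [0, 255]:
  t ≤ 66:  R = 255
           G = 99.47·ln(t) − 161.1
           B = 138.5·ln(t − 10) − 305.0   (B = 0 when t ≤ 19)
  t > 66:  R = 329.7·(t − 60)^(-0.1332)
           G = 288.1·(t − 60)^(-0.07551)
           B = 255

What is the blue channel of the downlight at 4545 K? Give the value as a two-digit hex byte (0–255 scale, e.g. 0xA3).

0xBD

t = 4545/100 = 45.45; the t ≤ 66 branch applies.
B = 138.5·ln(45.45 − 10) − 305.0 = 138.5·ln 35.45 − 305.0 = 138.5·3.5681 − 305.0 = 189.185.
Rounded: 189; in hex, 0xBD.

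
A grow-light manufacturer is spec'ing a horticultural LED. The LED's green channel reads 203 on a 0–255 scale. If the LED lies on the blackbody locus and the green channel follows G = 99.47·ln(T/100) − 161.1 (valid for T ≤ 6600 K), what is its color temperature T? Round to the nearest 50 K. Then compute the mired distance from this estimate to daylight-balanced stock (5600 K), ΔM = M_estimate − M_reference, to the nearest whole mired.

+78 mireds

ln t = (203 + 161.1) / 99.47 = 3.6604.
t = e^3.6604 = 38.877.
T = 100·t = 3888 K → 3900 K to the nearest 50 K.
M_estimate = 10⁶/3900 = 256.41; M_reference = 10⁶/5600 = 178.57.
ΔM = 256.41 − 178.57 = 77.84 → +78 mireds.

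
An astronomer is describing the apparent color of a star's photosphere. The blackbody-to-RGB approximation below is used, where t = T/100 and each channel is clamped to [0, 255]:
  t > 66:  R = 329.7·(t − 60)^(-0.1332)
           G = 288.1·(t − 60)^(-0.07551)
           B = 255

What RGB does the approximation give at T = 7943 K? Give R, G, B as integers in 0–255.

t = 7943/100 = 79.43; the t > 66 branch applies.
R = 329.7·(79.43 − 60)^(-0.1332) = 329.7·19.43^(-0.1332) = 329.7·0.67356 = 222.072.
G = 288.1·(79.43 − 60)^(-0.07551) = 288.1·19.43^(-0.07551) = 288.1·0.79930 = 230.277.
B = 255 by definition for t > 66.
Rounded: (222, 230, 255).

R=222, G=230, B=255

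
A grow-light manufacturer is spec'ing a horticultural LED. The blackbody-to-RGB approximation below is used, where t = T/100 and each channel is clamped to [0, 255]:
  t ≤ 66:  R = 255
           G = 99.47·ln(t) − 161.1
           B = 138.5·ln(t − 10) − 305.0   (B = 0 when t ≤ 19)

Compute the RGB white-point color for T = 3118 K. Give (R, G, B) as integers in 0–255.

(255, 181, 118)

t = 3118/100 = 31.18; the t ≤ 66 branch applies.
R = 255 by definition for t ≤ 66.
G = 99.47·ln 31.18 − 161.1 = 99.47·3.4398 − 161.1 = 181.055.
B = 138.5·ln(31.18 − 10) − 305.0 = 138.5·ln 21.18 − 305.0 = 138.5·3.0531 − 305.0 = 117.848.
Rounded: (255, 181, 118).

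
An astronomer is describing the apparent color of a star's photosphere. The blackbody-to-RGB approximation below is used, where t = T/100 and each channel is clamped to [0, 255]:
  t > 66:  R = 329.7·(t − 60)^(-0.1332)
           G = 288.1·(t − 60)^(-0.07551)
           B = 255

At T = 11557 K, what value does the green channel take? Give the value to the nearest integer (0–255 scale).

t = 11557/100 = 115.57; the t > 66 branch applies.
G = 288.1·(115.57 − 60)^(-0.07551) = 288.1·55.57^(-0.07551) = 288.1·0.73832 = 212.711.
Rounded: 213.

213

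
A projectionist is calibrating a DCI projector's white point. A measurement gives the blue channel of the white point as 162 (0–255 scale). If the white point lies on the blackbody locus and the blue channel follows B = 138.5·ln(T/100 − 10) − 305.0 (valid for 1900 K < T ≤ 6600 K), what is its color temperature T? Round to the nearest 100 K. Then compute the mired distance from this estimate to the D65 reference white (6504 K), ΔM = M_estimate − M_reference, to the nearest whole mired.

ln(t − 10) = (162 + 305.0) / 138.5 = 3.3718.
t − 10 = e^3.3718 = 29.132, so t = 39.132.
T = 100·t = 3913 K → 3900 K to the nearest 100 K.
M_estimate = 10⁶/3900 = 256.41; M_reference = 10⁶/6504 = 153.75.
ΔM = 256.41 − 153.75 = 102.66 → +103 mireds.

+103 mireds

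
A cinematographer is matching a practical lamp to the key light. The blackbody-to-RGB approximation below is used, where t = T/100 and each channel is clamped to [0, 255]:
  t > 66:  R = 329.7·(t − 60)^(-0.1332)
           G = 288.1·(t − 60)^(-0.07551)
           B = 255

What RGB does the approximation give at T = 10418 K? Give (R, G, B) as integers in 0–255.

t = 10418/100 = 104.18; the t > 66 branch applies.
R = 329.7·(104.18 − 60)^(-0.1332) = 329.7·44.18^(-0.1332) = 329.7·0.60375 = 199.056.
G = 288.1·(104.18 − 60)^(-0.07551) = 288.1·44.18^(-0.07551) = 288.1·0.75122 = 216.427.
B = 255 by definition for t > 66.
Rounded: (199, 216, 255).

(199, 216, 255)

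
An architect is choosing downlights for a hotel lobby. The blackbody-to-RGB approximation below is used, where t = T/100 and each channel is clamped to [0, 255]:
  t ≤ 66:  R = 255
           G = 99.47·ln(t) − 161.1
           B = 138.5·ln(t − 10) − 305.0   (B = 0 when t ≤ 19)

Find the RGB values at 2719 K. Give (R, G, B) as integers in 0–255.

(255, 167, 89)

t = 2719/100 = 27.19; the t ≤ 66 branch applies.
R = 255 by definition for t ≤ 66.
G = 99.47·ln 27.19 − 161.1 = 99.47·3.3028 − 161.1 = 167.434.
B = 138.5·ln(27.19 − 10) − 305.0 = 138.5·ln 17.19 − 305.0 = 138.5·2.8443 − 305.0 = 88.939.
Rounded: (255, 167, 89).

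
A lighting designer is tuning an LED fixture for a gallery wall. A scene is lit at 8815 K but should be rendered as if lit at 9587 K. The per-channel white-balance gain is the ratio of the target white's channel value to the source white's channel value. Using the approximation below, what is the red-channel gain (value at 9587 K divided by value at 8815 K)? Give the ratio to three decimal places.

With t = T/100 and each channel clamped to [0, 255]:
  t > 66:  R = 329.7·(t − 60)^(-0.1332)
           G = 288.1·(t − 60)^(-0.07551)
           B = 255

At 8815 K (t = 88.15):
  R = 329.7·(88.15 − 60)^(-0.1332) = 329.7·28.15^(-0.1332) = 329.7·0.64111 = 211.372.
At 9587 K (t = 95.87):
  R = 329.7·(95.87 − 60)^(-0.1332) = 329.7·35.87^(-0.1332) = 329.7·0.62074 = 204.658.
Gain = 204.658 / 211.372 = 0.9682 → 0.968.

0.968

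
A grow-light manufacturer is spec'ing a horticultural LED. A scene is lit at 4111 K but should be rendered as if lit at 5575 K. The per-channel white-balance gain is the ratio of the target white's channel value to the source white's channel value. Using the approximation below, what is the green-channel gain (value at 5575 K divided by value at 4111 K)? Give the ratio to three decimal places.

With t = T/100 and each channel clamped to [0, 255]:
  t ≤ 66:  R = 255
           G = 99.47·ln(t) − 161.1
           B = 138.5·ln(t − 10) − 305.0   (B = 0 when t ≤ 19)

1.145

At 4111 K (t = 41.11):
  G = 99.47·ln 41.11 − 161.1 = 99.47·3.7163 − 161.1 = 208.556.
At 5575 K (t = 55.75):
  G = 99.47·ln 55.75 − 161.1 = 99.47·4.0209 − 161.1 = 238.857.
Gain = 238.857 / 208.556 = 1.1453 → 1.145.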